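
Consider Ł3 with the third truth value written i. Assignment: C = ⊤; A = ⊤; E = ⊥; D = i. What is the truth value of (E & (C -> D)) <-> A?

⊥

C -> D = ⊤ -> i = i
E & (C -> D) = ⊥ & i = ⊥
(E & (C -> D)) <-> A = ⊥ <-> ⊤ = ⊥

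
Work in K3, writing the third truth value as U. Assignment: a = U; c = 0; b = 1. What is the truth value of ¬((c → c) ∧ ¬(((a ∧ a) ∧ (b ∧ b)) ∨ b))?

1

c → c = 0 → 0 = 1
a ∧ a = U ∧ U = U
b ∧ b = 1 ∧ 1 = 1
(a ∧ a) ∧ (b ∧ b) = U ∧ 1 = U
((a ∧ a) ∧ (b ∧ b)) ∨ b = U ∨ 1 = 1
¬(((a ∧ a) ∧ (b ∧ b)) ∨ b) = ¬1 = 0
(c → c) ∧ ¬(((a ∧ a) ∧ (b ∧ b)) ∨ b) = 1 ∧ 0 = 0
¬((c → c) ∧ ¬(((a ∧ a) ∧ (b ∧ b)) ∨ b)) = ¬0 = 1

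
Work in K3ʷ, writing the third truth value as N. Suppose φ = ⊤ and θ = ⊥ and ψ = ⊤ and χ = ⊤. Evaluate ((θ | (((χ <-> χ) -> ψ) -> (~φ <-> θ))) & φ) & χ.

χ <-> χ = ⊤ <-> ⊤ = ⊤
(χ <-> χ) -> ψ = ⊤ -> ⊤ = ⊤
~φ = ~⊤ = ⊥
~φ <-> θ = ⊥ <-> ⊥ = ⊤
((χ <-> χ) -> ψ) -> (~φ <-> θ) = ⊤ -> ⊤ = ⊤
θ | (((χ <-> χ) -> ψ) -> (~φ <-> θ)) = ⊥ | ⊤ = ⊤
(θ | (((χ <-> χ) -> ψ) -> (~φ <-> θ))) & φ = ⊤ & ⊤ = ⊤
((θ | (((χ <-> χ) -> ψ) -> (~φ <-> θ))) & φ) & χ = ⊤ & ⊤ = ⊤

⊤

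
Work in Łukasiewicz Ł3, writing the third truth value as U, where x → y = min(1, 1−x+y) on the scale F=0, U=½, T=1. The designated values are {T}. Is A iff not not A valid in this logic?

Yes

Every assignment of A over {T, U, F} gives a value in {T}.
In particular, with A=U: A iff not not A = T.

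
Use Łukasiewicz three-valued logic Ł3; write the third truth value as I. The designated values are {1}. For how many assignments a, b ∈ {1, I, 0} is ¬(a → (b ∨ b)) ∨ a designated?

Designated under: (a=1, b=1); (a=1, b=I); (a=1, b=0).

3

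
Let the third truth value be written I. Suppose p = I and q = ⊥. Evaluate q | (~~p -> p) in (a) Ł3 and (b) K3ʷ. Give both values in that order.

In Ł3: ~p = ~I = I
~~p = ~I = I
~~p -> p = I -> I = ⊤  [min(1, 1−½+½)]
q | (~~p -> p) = ⊥ | ⊤ = ⊤
In K3ʷ: ~p = ~I = I
~~p = ~I = I
~~p -> p = I -> I = I
q | (~~p -> p) = ⊥ | I = I
They differ because Ł3 and K3ʷ treat I differently under the binary connectives.

⊤; I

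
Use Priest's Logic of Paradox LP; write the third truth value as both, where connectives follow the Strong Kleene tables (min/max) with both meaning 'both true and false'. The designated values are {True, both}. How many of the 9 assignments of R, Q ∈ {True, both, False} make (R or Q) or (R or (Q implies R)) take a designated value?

9

Of the 9 assignments, 9 give a value in {True, both}.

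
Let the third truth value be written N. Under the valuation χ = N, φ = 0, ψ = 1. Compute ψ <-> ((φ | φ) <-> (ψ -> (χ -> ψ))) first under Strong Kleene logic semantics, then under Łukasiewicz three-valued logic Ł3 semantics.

In Strong Kleene logic: φ | φ = 0 | 0 = 0
χ -> ψ = N -> 1 = 1
ψ -> (χ -> ψ) = 1 -> 1 = 1
(φ | φ) <-> (ψ -> (χ -> ψ)) = 0 <-> 1 = 0
ψ <-> ((φ | φ) <-> (ψ -> (χ -> ψ))) = 1 <-> 0 = 0
In Łukasiewicz three-valued logic Ł3: φ | φ = 0 | 0 = 0
χ -> ψ = N -> 1 = 1
ψ -> (χ -> ψ) = 1 -> 1 = 1
(φ | φ) <-> (ψ -> (χ -> ψ)) = 0 <-> 1 = 0
ψ <-> ((φ | φ) <-> (ψ -> (χ -> ψ))) = 1 <-> 0 = 0

0; 0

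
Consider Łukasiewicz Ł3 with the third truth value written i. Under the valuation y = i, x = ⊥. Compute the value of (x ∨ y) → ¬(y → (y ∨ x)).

i

x ∨ y = ⊥ ∨ i = i
y ∨ x = i ∨ ⊥ = i
y → (y ∨ x) = i → i = ⊤  [min(1, 1−½+½)]
¬(y → (y ∨ x)) = ¬⊤ = ⊥
(x ∨ y) → ¬(y → (y ∨ x)) = i → ⊥ = i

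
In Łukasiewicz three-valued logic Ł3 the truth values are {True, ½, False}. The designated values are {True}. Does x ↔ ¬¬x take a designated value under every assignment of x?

Every assignment of x over {True, ½, False} gives a value in {True}.
In particular, with x=½: x ↔ ¬¬x = True.

Yes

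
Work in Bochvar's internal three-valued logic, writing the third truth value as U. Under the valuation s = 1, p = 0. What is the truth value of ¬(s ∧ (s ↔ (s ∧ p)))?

s ∧ p = 1 ∧ 0 = 0
s ↔ (s ∧ p) = 1 ↔ 0 = 0
s ∧ (s ↔ (s ∧ p)) = 1 ∧ 0 = 0
¬(s ∧ (s ↔ (s ∧ p))) = ¬0 = 1

1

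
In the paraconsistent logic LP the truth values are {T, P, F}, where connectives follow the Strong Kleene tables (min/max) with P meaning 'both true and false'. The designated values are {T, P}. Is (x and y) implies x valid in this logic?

Yes

Every assignment of x, y over {T, P, F} gives a value in {T, P}.
In particular, with x=P, y=P: (x and y) implies x = P.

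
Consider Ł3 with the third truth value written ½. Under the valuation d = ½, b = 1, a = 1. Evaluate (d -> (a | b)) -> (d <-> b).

½

a | b = 1 | 1 = 1
d -> (a | b) = ½ -> 1 = 1  [min(1, 1−½+1)]
d <-> b = ½ <-> 1 = ½
(d -> (a | b)) -> (d <-> b) = 1 -> ½ = ½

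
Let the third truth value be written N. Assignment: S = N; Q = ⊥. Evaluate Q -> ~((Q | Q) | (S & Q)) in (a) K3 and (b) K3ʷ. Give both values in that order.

⊤; N

In K3: Q | Q = ⊥ | ⊥ = ⊥
S & Q = N & ⊥ = ⊥
(Q | Q) | (S & Q) = ⊥ | ⊥ = ⊥
~((Q | Q) | (S & Q)) = ~⊥ = ⊤
Q -> ~((Q | Q) | (S & Q)) = ⊥ -> ⊤ = ⊤
In K3ʷ: Q | Q = ⊥ | ⊥ = ⊥
S & Q = N & ⊥ = N
(Q | Q) | (S & Q) = ⊥ | N = N
~((Q | Q) | (S & Q)) = ~N = N
Q -> ~((Q | Q) | (S & Q)) = ⊥ -> N = N  [any arg is the third value ⇒ result is the third value]
They differ because K3 and K3ʷ treat N differently under the binary connectives.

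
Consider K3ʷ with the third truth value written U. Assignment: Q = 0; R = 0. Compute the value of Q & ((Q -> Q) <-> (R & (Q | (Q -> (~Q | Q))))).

0

Q -> Q = 0 -> 0 = 1
~Q = ~0 = 1
~Q | Q = 1 | 0 = 1
Q -> (~Q | Q) = 0 -> 1 = 1
Q | (Q -> (~Q | Q)) = 0 | 1 = 1
R & (Q | (Q -> (~Q | Q))) = 0 & 1 = 0
(Q -> Q) <-> (R & (Q | (Q -> (~Q | Q)))) = 1 <-> 0 = 0
Q & ((Q -> Q) <-> (R & (Q | (Q -> (~Q | Q))))) = 0 & 0 = 0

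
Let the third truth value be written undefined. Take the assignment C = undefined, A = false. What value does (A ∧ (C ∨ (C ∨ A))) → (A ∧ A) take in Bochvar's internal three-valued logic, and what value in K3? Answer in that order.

undefined; true

In Bochvar's internal three-valued logic: C ∨ A = undefined ∨ false = undefined
C ∨ (C ∨ A) = undefined ∨ undefined = undefined
A ∧ (C ∨ (C ∨ A)) = false ∧ undefined = undefined
A ∧ A = false ∧ false = false
(A ∧ (C ∨ (C ∨ A))) → (A ∧ A) = undefined → false = undefined  [any arg is the third value ⇒ result is the third value]
In K3: C ∨ A = undefined ∨ false = undefined
C ∨ (C ∨ A) = undefined ∨ undefined = undefined
A ∧ (C ∨ (C ∨ A)) = false ∧ undefined = false
A ∧ A = false ∧ false = false
(A ∧ (C ∨ (C ∨ A))) → (A ∧ A) = false → false = true
They differ because Bochvar's internal three-valued logic and K3 treat undefined differently under the binary connectives.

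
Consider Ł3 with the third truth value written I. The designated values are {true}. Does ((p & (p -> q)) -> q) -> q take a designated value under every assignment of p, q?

Countermodel: p=true, q=I gives I, which is not designated.

No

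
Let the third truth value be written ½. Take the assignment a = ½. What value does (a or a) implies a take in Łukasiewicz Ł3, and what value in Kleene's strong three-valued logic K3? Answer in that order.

In Łukasiewicz Ł3: a or a = ½ or ½ = ½
(a or a) implies a = ½ implies ½ = true  [min(1, 1−½+½)]
In Kleene's strong three-valued logic K3: a or a = ½ or ½ = ½
(a or a) implies a = ½ implies ½ = ½  [not ½ or ½]
They differ because Łukasiewicz Ł3 and Kleene's strong three-valued logic K3 treat ½ differently under implication.

true; ½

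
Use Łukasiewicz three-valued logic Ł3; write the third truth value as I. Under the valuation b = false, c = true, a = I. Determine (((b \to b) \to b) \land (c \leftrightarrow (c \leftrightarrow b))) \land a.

false

b \to b = false \to false = true
(b \to b) \to b = true \to false = false
c \leftrightarrow b = true \leftrightarrow false = false
c \leftrightarrow (c \leftrightarrow b) = true \leftrightarrow false = false
((b \to b) \to b) \land (c \leftrightarrow (c \leftrightarrow b)) = false \land false = false
(((b \to b) \to b) \land (c \leftrightarrow (c \leftrightarrow b))) \land a = false \land I = false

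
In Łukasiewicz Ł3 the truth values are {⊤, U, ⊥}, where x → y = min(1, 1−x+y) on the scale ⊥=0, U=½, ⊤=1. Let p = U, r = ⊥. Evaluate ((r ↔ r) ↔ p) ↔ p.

⊤

r ↔ r = ⊥ ↔ ⊥ = ⊤
(r ↔ r) ↔ p = ⊤ ↔ U = U
((r ↔ r) ↔ p) ↔ p = U ↔ U = ⊤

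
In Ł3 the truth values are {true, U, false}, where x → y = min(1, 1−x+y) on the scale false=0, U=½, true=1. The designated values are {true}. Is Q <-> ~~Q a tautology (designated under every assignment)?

Yes

Every assignment of Q over {true, U, false} gives a value in {true}.
In particular, with Q=U: Q <-> ~~Q = true.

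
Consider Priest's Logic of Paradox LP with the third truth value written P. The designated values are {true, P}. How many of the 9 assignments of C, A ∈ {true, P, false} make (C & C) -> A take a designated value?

Of the 9 assignments, 8 give a value in {true, P}.

8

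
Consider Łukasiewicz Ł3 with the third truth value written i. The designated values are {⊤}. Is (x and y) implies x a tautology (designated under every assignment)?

Yes

Every assignment of x, y over {⊤, i, ⊥} gives a value in {⊤}.
In particular, with x=i, y=i: (x and y) implies x = ⊤.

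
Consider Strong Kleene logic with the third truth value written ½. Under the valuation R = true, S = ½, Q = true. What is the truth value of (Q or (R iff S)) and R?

true

R iff S = true iff ½ = ½
Q or (R iff S) = true or ½ = true
(Q or (R iff S)) and R = true and true = true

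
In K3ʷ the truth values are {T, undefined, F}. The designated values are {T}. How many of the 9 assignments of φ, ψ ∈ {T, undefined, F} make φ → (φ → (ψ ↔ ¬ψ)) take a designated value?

2

Designated under: (φ=F, ψ=T); (φ=F, ψ=F).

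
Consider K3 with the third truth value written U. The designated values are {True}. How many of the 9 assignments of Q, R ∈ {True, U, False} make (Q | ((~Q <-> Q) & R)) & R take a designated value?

Designated under: (Q=True, R=True).

1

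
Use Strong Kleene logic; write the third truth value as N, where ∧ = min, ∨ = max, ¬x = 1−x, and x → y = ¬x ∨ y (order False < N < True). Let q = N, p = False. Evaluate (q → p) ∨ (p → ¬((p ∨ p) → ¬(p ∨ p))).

True

q → p = N → False = N  [¬N ∨ False]
p ∨ p = False ∨ False = False
p ∨ p = False ∨ False = False
¬(p ∨ p) = ¬False = True
(p ∨ p) → ¬(p ∨ p) = False → True = True
¬((p ∨ p) → ¬(p ∨ p)) = ¬True = False
p → ¬((p ∨ p) → ¬(p ∨ p)) = False → False = True
(q → p) ∨ (p → ¬((p ∨ p) → ¬(p ∨ p))) = N ∨ True = True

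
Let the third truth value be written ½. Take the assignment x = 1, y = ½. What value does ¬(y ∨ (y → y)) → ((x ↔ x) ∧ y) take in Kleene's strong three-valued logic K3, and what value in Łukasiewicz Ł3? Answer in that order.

In Kleene's strong three-valued logic K3: y → y = ½ → ½ = ½
y ∨ (y → y) = ½ ∨ ½ = ½
¬(y ∨ (y → y)) = ¬½ = ½
x ↔ x = 1 ↔ 1 = 1
(x ↔ x) ∧ y = 1 ∧ ½ = ½
¬(y ∨ (y → y)) → ((x ↔ x) ∧ y) = ½ → ½ = ½
In Łukasiewicz Ł3: y → y = ½ → ½ = 1  [min(1, 1−½+½)]
y ∨ (y → y) = ½ ∨ 1 = 1
¬(y ∨ (y → y)) = ¬1 = 0
x ↔ x = 1 ↔ 1 = 1
(x ↔ x) ∧ y = 1 ∧ ½ = ½
¬(y ∨ (y → y)) → ((x ↔ x) ∧ y) = 0 → ½ = 1
They differ because Kleene's strong three-valued logic K3 and Łukasiewicz Ł3 treat ½ differently under implication.

½; 1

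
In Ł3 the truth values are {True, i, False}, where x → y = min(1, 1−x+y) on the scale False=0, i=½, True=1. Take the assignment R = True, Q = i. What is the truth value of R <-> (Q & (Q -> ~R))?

~R = ~True = False
Q -> ~R = i -> False = i
Q & (Q -> ~R) = i & i = i
R <-> (Q & (Q -> ~R)) = True <-> i = i

i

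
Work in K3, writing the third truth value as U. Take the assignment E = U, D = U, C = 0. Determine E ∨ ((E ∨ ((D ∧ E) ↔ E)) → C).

U

D ∧ E = U ∧ U = U
(D ∧ E) ↔ E = U ↔ U = U
E ∨ ((D ∧ E) ↔ E) = U ∨ U = U
(E ∨ ((D ∧ E) ↔ E)) → C = U → 0 = U
E ∨ ((E ∨ ((D ∧ E) ↔ E)) → C) = U ∨ U = U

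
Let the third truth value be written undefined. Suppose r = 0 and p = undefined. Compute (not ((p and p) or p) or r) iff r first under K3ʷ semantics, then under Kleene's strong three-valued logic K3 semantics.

In K3ʷ: p and p = undefined and undefined = undefined
(p and p) or p = undefined or undefined = undefined
not ((p and p) or p) = not undefined = undefined
not ((p and p) or p) or r = undefined or 0 = undefined
(not ((p and p) or p) or r) iff r = undefined iff 0 = undefined
In Kleene's strong three-valued logic K3: p and p = undefined and undefined = undefined
(p and p) or p = undefined or undefined = undefined
not ((p and p) or p) = not undefined = undefined
not ((p and p) or p) or r = undefined or 0 = undefined
(not ((p and p) or p) or r) iff r = undefined iff 0 = undefined

undefined; undefined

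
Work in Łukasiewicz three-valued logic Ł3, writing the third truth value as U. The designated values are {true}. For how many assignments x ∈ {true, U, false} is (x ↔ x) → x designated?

1

x=true: true ✓
x=U: U ·
x=false: false ·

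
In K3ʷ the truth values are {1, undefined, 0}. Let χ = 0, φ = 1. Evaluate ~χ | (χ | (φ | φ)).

~χ = ~0 = 1
φ | φ = 1 | 1 = 1
χ | (φ | φ) = 0 | 1 = 1
~χ | (χ | (φ | φ)) = 1 | 1 = 1

1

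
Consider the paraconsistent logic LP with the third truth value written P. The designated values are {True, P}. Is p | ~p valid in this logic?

Every assignment of p over {True, P, False} gives a value in {True, P}.
In particular, with p=P: p | ~p = P.

Yes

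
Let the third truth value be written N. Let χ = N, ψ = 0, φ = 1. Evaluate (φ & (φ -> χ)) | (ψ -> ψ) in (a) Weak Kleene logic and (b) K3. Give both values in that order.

In Weak Kleene logic: φ -> χ = 1 -> N = N  [any arg is the third value ⇒ result is the third value]
φ & (φ -> χ) = 1 & N = N
ψ -> ψ = 0 -> 0 = 1
(φ & (φ -> χ)) | (ψ -> ψ) = N | 1 = N
In K3: φ -> χ = 1 -> N = N
φ & (φ -> χ) = 1 & N = N
ψ -> ψ = 0 -> 0 = 1
(φ & (φ -> χ)) | (ψ -> ψ) = N | 1 = 1
They differ because Weak Kleene logic and K3 treat N differently under the binary connectives.

N; 1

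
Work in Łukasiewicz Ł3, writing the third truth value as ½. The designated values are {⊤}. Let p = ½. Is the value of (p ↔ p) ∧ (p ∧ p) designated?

No

p ↔ p = ½ ↔ ½ = ⊤
p ∧ p = ½ ∧ ½ = ½
(p ↔ p) ∧ (p ∧ p) = ⊤ ∧ ½ = ½
½ ∉ {⊤}.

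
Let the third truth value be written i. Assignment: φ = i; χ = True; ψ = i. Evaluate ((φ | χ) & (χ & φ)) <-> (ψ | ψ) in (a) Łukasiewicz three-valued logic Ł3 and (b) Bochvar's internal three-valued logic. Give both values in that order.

True; i

In Łukasiewicz three-valued logic Ł3: φ | χ = i | True = True
χ & φ = True & i = i
(φ | χ) & (χ & φ) = True & i = i
ψ | ψ = i | i = i
((φ | χ) & (χ & φ)) <-> (ψ | ψ) = i <-> i = True  [1 − |½−½|]
In Bochvar's internal three-valued logic: φ | χ = i | True = i
χ & φ = True & i = i
(φ | χ) & (χ & φ) = i & i = i
ψ | ψ = i | i = i
((φ | χ) & (χ & φ)) <-> (ψ | ψ) = i <-> i = i
They differ because Łukasiewicz three-valued logic Ł3 and Bochvar's internal three-valued logic treat i differently under the binary connectives.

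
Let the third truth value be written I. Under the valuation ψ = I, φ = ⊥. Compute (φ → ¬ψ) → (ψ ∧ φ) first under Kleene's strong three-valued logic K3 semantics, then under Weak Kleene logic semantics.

In Kleene's strong three-valued logic K3: ¬ψ = ¬I = I
φ → ¬ψ = ⊥ → I = ⊤
ψ ∧ φ = I ∧ ⊥ = ⊥
(φ → ¬ψ) → (ψ ∧ φ) = ⊤ → ⊥ = ⊥
In Weak Kleene logic: ¬ψ = ¬I = I
φ → ¬ψ = ⊥ → I = I  [any arg is the third value ⇒ result is the third value]
ψ ∧ φ = I ∧ ⊥ = I
(φ → ¬ψ) → (ψ ∧ φ) = I → I = I
They differ because Kleene's strong three-valued logic K3 and Weak Kleene logic treat I differently under the binary connectives.

⊥; I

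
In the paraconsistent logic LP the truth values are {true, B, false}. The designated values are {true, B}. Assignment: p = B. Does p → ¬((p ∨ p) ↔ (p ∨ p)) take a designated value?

p ∨ p = B ∨ B = B
p ∨ p = B ∨ B = B
(p ∨ p) ↔ (p ∨ p) = B ↔ B = B
¬((p ∨ p) ↔ (p ∨ p)) = ¬B = B
p → ¬((p ∨ p) ↔ (p ∨ p)) = B → B = B  [¬B ∨ B]
B ∈ {true, B}.

Yes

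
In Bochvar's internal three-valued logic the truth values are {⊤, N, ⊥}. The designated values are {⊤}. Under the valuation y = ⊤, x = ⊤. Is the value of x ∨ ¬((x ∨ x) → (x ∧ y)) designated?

x ∨ x = ⊤ ∨ ⊤ = ⊤
x ∧ y = ⊤ ∧ ⊤ = ⊤
(x ∨ x) → (x ∧ y) = ⊤ → ⊤ = ⊤
¬((x ∨ x) → (x ∧ y)) = ¬⊤ = ⊥
x ∨ ¬((x ∨ x) → (x ∧ y)) = ⊤ ∨ ⊥ = ⊤
⊤ ∈ {⊤}.

Yes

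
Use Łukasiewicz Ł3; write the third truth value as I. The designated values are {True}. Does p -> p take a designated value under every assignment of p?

Yes

Every assignment of p over {True, I, False} gives a value in {True}.
In particular, with p=I: p -> p = True.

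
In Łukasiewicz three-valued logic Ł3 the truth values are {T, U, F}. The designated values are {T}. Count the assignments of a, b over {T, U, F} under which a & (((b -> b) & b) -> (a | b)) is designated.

3

Designated under: (a=T, b=T); (a=T, b=U); (a=T, b=F).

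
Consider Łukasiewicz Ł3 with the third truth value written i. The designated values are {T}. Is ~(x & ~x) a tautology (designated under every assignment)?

Countermodel: x=i gives i, which is not designated.

No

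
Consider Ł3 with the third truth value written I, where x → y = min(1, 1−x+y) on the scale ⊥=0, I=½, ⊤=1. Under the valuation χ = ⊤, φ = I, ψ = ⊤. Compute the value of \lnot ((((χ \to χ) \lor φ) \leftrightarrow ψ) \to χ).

⊥

χ \to χ = ⊤ \to ⊤ = ⊤
(χ \to χ) \lor φ = ⊤ \lor I = ⊤
((χ \to χ) \lor φ) \leftrightarrow ψ = ⊤ \leftrightarrow ⊤ = ⊤
(((χ \to χ) \lor φ) \leftrightarrow ψ) \to χ = ⊤ \to ⊤ = ⊤
\lnot ((((χ \to χ) \lor φ) \leftrightarrow ψ) \to χ) = \lnot ⊤ = ⊥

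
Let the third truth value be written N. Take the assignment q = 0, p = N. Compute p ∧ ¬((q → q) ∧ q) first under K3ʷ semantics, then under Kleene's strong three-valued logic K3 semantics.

In K3ʷ: q → q = 0 → 0 = 1
(q → q) ∧ q = 1 ∧ 0 = 0
¬((q → q) ∧ q) = ¬0 = 1
p ∧ ¬((q → q) ∧ q) = N ∧ 1 = N
In Kleene's strong three-valued logic K3: q → q = 0 → 0 = 1
(q → q) ∧ q = 1 ∧ 0 = 0
¬((q → q) ∧ q) = ¬0 = 1
p ∧ ¬((q → q) ∧ q) = N ∧ 1 = N

N; N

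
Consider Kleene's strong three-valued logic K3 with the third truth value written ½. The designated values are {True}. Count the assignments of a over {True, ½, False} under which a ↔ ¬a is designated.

a=True: False ·
a=½: ½ ·
a=False: False ·

0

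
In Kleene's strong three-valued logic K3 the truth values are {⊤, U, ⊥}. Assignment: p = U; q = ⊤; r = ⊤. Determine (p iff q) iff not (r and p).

p iff q = U iff ⊤ = U
r and p = ⊤ and U = U
not (r and p) = not U = U
(p iff q) iff not (r and p) = U iff U = U

U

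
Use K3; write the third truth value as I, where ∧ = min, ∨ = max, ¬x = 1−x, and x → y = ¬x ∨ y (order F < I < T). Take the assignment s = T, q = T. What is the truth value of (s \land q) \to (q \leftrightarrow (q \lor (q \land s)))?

s \land q = T \land T = T
q \land s = T \land T = T
q \lor (q \land s) = T \lor T = T
q \leftrightarrow (q \lor (q \land s)) = T \leftrightarrow T = T
(s \land q) \to (q \leftrightarrow (q \lor (q \land s))) = T \to T = T

T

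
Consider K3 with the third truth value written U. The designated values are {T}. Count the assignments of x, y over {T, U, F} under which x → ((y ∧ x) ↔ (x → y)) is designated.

Of the 9 assignments, 5 give a value in {T}.

5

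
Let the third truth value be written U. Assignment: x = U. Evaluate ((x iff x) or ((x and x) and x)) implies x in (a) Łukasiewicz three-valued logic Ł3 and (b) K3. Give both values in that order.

In Łukasiewicz three-valued logic Ł3: x iff x = U iff U = true  [1 − |½−½|]
x and x = U and U = U
(x and x) and x = U and U = U
(x iff x) or ((x and x) and x) = true or U = true
((x iff x) or ((x and x) and x)) implies x = true implies U = U
In K3: x iff x = U iff U = U
x and x = U and U = U
(x and x) and x = U and U = U
(x iff x) or ((x and x) and x) = U or U = U
((x iff x) or ((x and x) and x)) implies x = U implies U = U  [not U or U]

U; U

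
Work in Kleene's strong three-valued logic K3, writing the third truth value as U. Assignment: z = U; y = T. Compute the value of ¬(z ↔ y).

U

z ↔ y = U ↔ T = U
¬(z ↔ y) = ¬U = U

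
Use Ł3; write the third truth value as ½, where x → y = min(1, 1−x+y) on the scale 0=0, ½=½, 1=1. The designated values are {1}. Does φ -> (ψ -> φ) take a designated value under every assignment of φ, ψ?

Yes

Every assignment of φ, ψ over {1, ½, 0} gives a value in {1}.
In particular, with φ=½, ψ=½: φ -> (ψ -> φ) = 1.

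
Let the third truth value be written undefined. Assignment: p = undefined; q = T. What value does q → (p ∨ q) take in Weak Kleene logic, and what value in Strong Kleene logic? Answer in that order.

In Weak Kleene logic: p ∨ q = undefined ∨ T = undefined
q → (p ∨ q) = T → undefined = undefined  [any arg is the third value ⇒ result is the third value]
In Strong Kleene logic: p ∨ q = undefined ∨ T = T
q → (p ∨ q) = T → T = T
They differ because Weak Kleene logic and Strong Kleene logic treat undefined differently under the binary connectives.

undefined; T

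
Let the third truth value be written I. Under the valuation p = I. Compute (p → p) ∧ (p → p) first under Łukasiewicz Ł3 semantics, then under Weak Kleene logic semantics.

In Łukasiewicz Ł3: p → p = I → I = true
p → p = I → I = true
(p → p) ∧ (p → p) = true ∧ true = true
In Weak Kleene logic: p → p = I → I = I  [any arg is the third value ⇒ result is the third value]
p → p = I → I = I
(p → p) ∧ (p → p) = I ∧ I = I
They differ because Łukasiewicz Ł3 and Weak Kleene logic treat I differently under the binary connectives.

true; I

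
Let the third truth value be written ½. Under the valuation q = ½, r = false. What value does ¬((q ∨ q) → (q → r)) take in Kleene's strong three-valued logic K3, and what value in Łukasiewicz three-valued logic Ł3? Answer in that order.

½; false

In Kleene's strong three-valued logic K3: q ∨ q = ½ ∨ ½ = ½
q → r = ½ → false = ½  [¬½ ∨ false]
(q ∨ q) → (q → r) = ½ → ½ = ½
¬((q ∨ q) → (q → r)) = ¬½ = ½
In Łukasiewicz three-valued logic Ł3: q ∨ q = ½ ∨ ½ = ½
q → r = ½ → false = ½  [min(1, 1−½+0)]
(q ∨ q) → (q → r) = ½ → ½ = true
¬((q ∨ q) → (q → r)) = ¬true = false
They differ because Kleene's strong three-valued logic K3 and Łukasiewicz three-valued logic Ł3 treat ½ differently under implication.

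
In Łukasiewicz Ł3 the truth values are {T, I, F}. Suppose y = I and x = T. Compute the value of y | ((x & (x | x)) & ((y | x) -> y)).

x | x = T | T = T
x & (x | x) = T & T = T
y | x = I | T = T
(y | x) -> y = T -> I = I
(x & (x | x)) & ((y | x) -> y) = T & I = I
y | ((x & (x | x)) & ((y | x) -> y)) = I | I = I

I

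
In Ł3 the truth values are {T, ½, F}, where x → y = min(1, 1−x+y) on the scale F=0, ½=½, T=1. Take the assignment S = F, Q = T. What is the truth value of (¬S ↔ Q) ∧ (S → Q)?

T

¬S = ¬F = T
¬S ↔ Q = T ↔ T = T
S → Q = F → T = T
(¬S ↔ Q) ∧ (S → Q) = T ∧ T = T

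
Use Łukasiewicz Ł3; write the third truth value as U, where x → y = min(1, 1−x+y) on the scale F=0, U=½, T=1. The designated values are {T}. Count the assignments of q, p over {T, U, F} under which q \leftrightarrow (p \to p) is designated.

3

Designated under: (q=T, p=T); (q=T, p=U); (q=T, p=F).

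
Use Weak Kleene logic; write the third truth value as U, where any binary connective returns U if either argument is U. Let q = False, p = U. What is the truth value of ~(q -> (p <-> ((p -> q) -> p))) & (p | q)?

p -> q = U -> False = U
(p -> q) -> p = U -> U = U
p <-> ((p -> q) -> p) = U <-> U = U
q -> (p <-> ((p -> q) -> p)) = False -> U = U
~(q -> (p <-> ((p -> q) -> p))) = ~U = U
p | q = U | False = U
~(q -> (p <-> ((p -> q) -> p))) & (p | q) = U & U = U

U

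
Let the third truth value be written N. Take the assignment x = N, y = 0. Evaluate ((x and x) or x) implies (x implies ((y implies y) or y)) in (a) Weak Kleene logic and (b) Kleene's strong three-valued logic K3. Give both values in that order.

In Weak Kleene logic: x and x = N and N = N
(x and x) or x = N or N = N
y implies y = 0 implies 0 = 1
(y implies y) or y = 1 or 0 = 1
x implies ((y implies y) or y) = N implies 1 = N  [any arg is the third value ⇒ result is the third value]
((x and x) or x) implies (x implies ((y implies y) or y)) = N implies N = N
In Kleene's strong three-valued logic K3: x and x = N and N = N
(x and x) or x = N or N = N
y implies y = 0 implies 0 = 1
(y implies y) or y = 1 or 0 = 1
x implies ((y implies y) or y) = N implies 1 = 1  [not N or 1]
((x and x) or x) implies (x implies ((y implies y) or y)) = N implies 1 = 1
They differ because Weak Kleene logic and Kleene's strong three-valued logic K3 treat N differently under the binary connectives.

N; 1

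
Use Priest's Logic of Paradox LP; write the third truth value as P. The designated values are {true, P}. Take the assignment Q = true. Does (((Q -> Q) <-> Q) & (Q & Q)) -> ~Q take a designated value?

No

Q -> Q = true -> true = true
(Q -> Q) <-> Q = true <-> true = true
Q & Q = true & true = true
((Q -> Q) <-> Q) & (Q & Q) = true & true = true
~Q = ~true = false
(((Q -> Q) <-> Q) & (Q & Q)) -> ~Q = true -> false = false
false ∉ {true, P}.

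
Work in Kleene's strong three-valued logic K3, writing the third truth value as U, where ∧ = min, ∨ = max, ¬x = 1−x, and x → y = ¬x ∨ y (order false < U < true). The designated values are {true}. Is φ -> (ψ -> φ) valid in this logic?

Countermodel: φ=U, ψ=true gives U, which is not designated.

No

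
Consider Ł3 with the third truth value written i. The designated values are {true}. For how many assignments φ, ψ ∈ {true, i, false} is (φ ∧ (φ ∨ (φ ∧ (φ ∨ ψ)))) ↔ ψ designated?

3

Designated under: (φ=true, ψ=true); (φ=i, ψ=i); (φ=false, ψ=false).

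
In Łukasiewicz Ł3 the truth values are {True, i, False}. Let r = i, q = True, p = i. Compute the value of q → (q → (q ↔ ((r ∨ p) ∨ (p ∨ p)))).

i

r ∨ p = i ∨ i = i
p ∨ p = i ∨ i = i
(r ∨ p) ∨ (p ∨ p) = i ∨ i = i
q ↔ ((r ∨ p) ∨ (p ∨ p)) = True ↔ i = i  [1 − |1−½|]
q → (q ↔ ((r ∨ p) ∨ (p ∨ p))) = True → i = i
q → (q → (q ↔ ((r ∨ p) ∨ (p ∨ p)))) = True → i = i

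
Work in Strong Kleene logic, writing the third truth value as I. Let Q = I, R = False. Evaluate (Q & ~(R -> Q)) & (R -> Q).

R -> Q = False -> I = True  [~False | I]
~(R -> Q) = ~True = False
Q & ~(R -> Q) = I & False = False
R -> Q = False -> I = True
(Q & ~(R -> Q)) & (R -> Q) = False & True = False

False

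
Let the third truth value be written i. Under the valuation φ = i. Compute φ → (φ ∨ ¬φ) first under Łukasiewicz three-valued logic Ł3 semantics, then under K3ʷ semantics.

T; i

In Łukasiewicz three-valued logic Ł3: ¬φ = ¬i = i
φ ∨ ¬φ = i ∨ i = i
φ → (φ ∨ ¬φ) = i → i = T  [min(1, 1−½+½)]
In K3ʷ: ¬φ = ¬i = i
φ ∨ ¬φ = i ∨ i = i
φ → (φ ∨ ¬φ) = i → i = i  [any arg is the third value ⇒ result is the third value]
They differ because Łukasiewicz three-valued logic Ł3 and K3ʷ treat i differently under the binary connectives.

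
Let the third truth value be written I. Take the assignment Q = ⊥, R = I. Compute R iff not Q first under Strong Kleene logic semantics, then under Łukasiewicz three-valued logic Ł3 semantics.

In Strong Kleene logic: not Q = not ⊥ = ⊤
R iff not Q = I iff ⊤ = I
In Łukasiewicz three-valued logic Ł3: not Q = not ⊥ = ⊤
R iff not Q = I iff ⊤ = I  [1 − |½−1|]

I; I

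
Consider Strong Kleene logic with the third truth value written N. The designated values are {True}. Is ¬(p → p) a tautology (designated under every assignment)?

No

Countermodel: p=True gives False, which is not designated.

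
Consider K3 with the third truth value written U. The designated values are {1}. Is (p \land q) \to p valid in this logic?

No

Countermodel: p=U, q=1 gives U, which is not designated.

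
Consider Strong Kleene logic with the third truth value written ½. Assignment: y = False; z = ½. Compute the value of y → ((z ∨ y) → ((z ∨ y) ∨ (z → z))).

True

z ∨ y = ½ ∨ False = ½
z ∨ y = ½ ∨ False = ½
z → z = ½ → ½ = ½  [¬½ ∨ ½]
(z ∨ y) ∨ (z → z) = ½ ∨ ½ = ½
(z ∨ y) → ((z ∨ y) ∨ (z → z)) = ½ → ½ = ½
y → ((z ∨ y) → ((z ∨ y) ∨ (z → z))) = False → ½ = True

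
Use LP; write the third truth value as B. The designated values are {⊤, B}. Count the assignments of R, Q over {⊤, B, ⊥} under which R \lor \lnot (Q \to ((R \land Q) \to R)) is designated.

Of the 9 assignments, 6 give a value in {⊤, B}.

6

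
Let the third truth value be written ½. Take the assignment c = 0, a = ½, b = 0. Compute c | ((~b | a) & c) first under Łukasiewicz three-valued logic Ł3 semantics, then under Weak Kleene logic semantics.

In Łukasiewicz three-valued logic Ł3: ~b = ~0 = 1
~b | a = 1 | ½ = 1
(~b | a) & c = 1 & 0 = 0
c | ((~b | a) & c) = 0 | 0 = 0
In Weak Kleene logic: ~b = ~0 = 1
~b | a = 1 | ½ = ½
(~b | a) & c = ½ & 0 = ½
c | ((~b | a) & c) = 0 | ½ = ½
They differ because Łukasiewicz three-valued logic Ł3 and Weak Kleene logic treat ½ differently under the binary connectives.

0; ½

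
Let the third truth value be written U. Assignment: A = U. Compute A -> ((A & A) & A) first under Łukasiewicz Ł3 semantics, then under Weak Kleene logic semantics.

⊤; U

In Łukasiewicz Ł3: A & A = U & U = U
(A & A) & A = U & U = U
A -> ((A & A) & A) = U -> U = ⊤  [min(1, 1−½+½)]
In Weak Kleene logic: A & A = U & U = U
(A & A) & A = U & U = U
A -> ((A & A) & A) = U -> U = U  [any arg is the third value ⇒ result is the third value]
They differ because Łukasiewicz Ł3 and Weak Kleene logic treat U differently under the binary connectives.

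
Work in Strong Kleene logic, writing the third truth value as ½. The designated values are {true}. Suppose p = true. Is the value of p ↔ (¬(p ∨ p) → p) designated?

Yes

p ∨ p = true ∨ true = true
¬(p ∨ p) = ¬true = false
¬(p ∨ p) → p = false → true = true
p ↔ (¬(p ∨ p) → p) = true ↔ true = true
true ∈ {true}.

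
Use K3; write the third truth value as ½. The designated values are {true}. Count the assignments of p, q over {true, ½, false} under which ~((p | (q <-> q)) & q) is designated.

Designated under: (p=true, q=false); (p=½, q=false); (p=false, q=false).

3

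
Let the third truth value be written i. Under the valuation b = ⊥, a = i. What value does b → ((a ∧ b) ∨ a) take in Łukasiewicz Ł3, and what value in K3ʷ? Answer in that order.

In Łukasiewicz Ł3: a ∧ b = i ∧ ⊥ = ⊥
(a ∧ b) ∨ a = ⊥ ∨ i = i
b → ((a ∧ b) ∨ a) = ⊥ → i = ⊤  [min(1, 1−0+½)]
In K3ʷ: a ∧ b = i ∧ ⊥ = i
(a ∧ b) ∨ a = i ∨ i = i
b → ((a ∧ b) ∨ a) = ⊥ → i = i  [any arg is the third value ⇒ result is the third value]
They differ because Łukasiewicz Ł3 and K3ʷ treat i differently under the binary connectives.

⊤; i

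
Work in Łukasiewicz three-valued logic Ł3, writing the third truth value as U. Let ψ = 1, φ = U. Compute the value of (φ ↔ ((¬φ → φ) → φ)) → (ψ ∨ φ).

1

¬φ = ¬U = U
¬φ → φ = U → U = 1  [min(1, 1−½+½)]
(¬φ → φ) → φ = 1 → U = U
φ ↔ ((¬φ → φ) → φ) = U ↔ U = 1
ψ ∨ φ = 1 ∨ U = 1
(φ ↔ ((¬φ → φ) → φ)) → (ψ ∨ φ) = 1 → 1 = 1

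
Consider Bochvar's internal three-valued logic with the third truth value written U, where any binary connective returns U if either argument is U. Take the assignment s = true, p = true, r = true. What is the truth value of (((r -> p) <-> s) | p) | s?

true

r -> p = true -> true = true
(r -> p) <-> s = true <-> true = true
((r -> p) <-> s) | p = true | true = true
(((r -> p) <-> s) | p) | s = true | true = true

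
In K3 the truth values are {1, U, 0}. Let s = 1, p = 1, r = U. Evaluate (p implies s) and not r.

p implies s = 1 implies 1 = 1
not r = not U = U
(p implies s) and not r = 1 and U = U

U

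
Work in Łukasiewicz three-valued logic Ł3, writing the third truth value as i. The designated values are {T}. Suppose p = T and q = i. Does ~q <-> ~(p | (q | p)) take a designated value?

No

~q = ~i = i
q | p = i | T = T
p | (q | p) = T | T = T
~(p | (q | p)) = ~T = F
~q <-> ~(p | (q | p)) = i <-> F = i  [1 − |½−0|]
i ∉ {T}.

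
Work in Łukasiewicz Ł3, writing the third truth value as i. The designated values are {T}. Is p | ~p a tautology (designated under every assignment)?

Countermodel: p=i gives i, which is not designated.

No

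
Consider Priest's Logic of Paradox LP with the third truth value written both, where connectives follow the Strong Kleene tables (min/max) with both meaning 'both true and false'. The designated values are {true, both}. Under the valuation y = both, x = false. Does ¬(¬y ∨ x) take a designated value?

¬y = ¬both = both
¬y ∨ x = both ∨ false = both
¬(¬y ∨ x) = ¬both = both
both ∈ {true, both}.

Yes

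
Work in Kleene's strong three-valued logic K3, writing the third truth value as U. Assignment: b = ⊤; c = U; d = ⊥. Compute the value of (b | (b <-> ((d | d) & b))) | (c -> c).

⊤

d | d = ⊥ | ⊥ = ⊥
(d | d) & b = ⊥ & ⊤ = ⊥
b <-> ((d | d) & b) = ⊤ <-> ⊥ = ⊥
b | (b <-> ((d | d) & b)) = ⊤ | ⊥ = ⊤
c -> c = U -> U = U  [~U | U]
(b | (b <-> ((d | d) & b))) | (c -> c) = ⊤ | U = ⊤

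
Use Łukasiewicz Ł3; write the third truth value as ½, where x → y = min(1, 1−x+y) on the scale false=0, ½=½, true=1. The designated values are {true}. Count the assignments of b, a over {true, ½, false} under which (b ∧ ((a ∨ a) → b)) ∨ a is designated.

5

Of the 9 assignments, 5 give a value in {true}.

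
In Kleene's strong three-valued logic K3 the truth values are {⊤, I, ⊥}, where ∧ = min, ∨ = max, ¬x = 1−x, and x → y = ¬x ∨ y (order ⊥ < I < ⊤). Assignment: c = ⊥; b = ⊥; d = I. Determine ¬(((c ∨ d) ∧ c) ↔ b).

⊥

c ∨ d = ⊥ ∨ I = I
(c ∨ d) ∧ c = I ∧ ⊥ = ⊥
((c ∨ d) ∧ c) ↔ b = ⊥ ↔ ⊥ = ⊤
¬(((c ∨ d) ∧ c) ↔ b) = ¬⊤ = ⊥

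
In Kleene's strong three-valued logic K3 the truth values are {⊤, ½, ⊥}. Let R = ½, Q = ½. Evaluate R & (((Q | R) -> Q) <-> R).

Q | R = ½ | ½ = ½
(Q | R) -> Q = ½ -> ½ = ½
((Q | R) -> Q) <-> R = ½ <-> ½ = ½
R & (((Q | R) -> Q) <-> R) = ½ & ½ = ½

½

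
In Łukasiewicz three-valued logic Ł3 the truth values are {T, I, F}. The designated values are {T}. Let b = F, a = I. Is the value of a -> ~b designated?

~b = ~F = T
a -> ~b = I -> T = T
T ∈ {T}.

Yes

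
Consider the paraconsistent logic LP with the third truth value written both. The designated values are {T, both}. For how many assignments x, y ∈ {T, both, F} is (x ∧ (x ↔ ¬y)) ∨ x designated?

Of the 9 assignments, 6 give a value in {T, both}.

6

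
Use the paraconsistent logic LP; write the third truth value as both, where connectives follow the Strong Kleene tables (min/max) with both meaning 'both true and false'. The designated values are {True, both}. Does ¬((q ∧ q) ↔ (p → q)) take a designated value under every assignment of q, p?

No

Countermodel: q=True, p=True gives False, which is not designated.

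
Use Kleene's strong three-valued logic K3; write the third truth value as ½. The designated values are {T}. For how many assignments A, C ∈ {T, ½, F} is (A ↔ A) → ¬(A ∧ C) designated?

5

Of the 9 assignments, 5 give a value in {T}.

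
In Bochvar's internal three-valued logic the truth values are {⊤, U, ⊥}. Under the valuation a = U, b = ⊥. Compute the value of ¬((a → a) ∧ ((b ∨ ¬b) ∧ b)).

a → a = U → U = U  [any arg is the third value ⇒ result is the third value]
¬b = ¬⊥ = ⊤
b ∨ ¬b = ⊥ ∨ ⊤ = ⊤
(b ∨ ¬b) ∧ b = ⊤ ∧ ⊥ = ⊥
(a → a) ∧ ((b ∨ ¬b) ∧ b) = U ∧ ⊥ = U
¬((a → a) ∧ ((b ∨ ¬b) ∧ b)) = ¬U = U

U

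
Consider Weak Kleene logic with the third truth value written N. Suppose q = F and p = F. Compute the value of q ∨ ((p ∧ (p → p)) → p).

p → p = F → F = T
p ∧ (p → p) = F ∧ T = F
(p ∧ (p → p)) → p = F → F = T
q ∨ ((p ∧ (p → p)) → p) = F ∨ T = T

T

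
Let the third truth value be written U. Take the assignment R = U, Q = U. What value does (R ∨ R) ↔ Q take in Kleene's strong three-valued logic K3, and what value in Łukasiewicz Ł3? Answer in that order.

U; True

In Kleene's strong three-valued logic K3: R ∨ R = U ∨ U = U
(R ∨ R) ↔ Q = U ↔ U = U
In Łukasiewicz Ł3: R ∨ R = U ∨ U = U
(R ∨ R) ↔ Q = U ↔ U = True  [1 − |½−½|]
They differ because Kleene's strong three-valued logic K3 and Łukasiewicz Ł3 treat U differently under implication.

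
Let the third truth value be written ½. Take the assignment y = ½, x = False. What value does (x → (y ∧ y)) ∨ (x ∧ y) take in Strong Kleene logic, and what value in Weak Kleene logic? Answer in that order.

In Strong Kleene logic: y ∧ y = ½ ∧ ½ = ½
x → (y ∧ y) = False → ½ = True  [¬False ∨ ½]
x ∧ y = False ∧ ½ = False
(x → (y ∧ y)) ∨ (x ∧ y) = True ∨ False = True
In Weak Kleene logic: y ∧ y = ½ ∧ ½ = ½
x → (y ∧ y) = False → ½ = ½  [any arg is the third value ⇒ result is the third value]
x ∧ y = False ∧ ½ = ½
(x → (y ∧ y)) ∨ (x ∧ y) = ½ ∨ ½ = ½
They differ because Strong Kleene logic and Weak Kleene logic treat ½ differently under the binary connectives.

True; ½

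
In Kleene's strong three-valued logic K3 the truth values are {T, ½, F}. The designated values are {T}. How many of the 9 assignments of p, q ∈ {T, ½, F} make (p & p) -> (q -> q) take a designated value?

Of the 9 assignments, 7 give a value in {T}.

7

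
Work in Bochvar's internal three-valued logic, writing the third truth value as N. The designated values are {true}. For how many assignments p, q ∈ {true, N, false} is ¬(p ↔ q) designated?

2

Designated under: (p=true, q=false); (p=false, q=true).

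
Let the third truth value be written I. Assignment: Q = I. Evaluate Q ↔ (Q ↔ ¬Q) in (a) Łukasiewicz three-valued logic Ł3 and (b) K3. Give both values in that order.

In Łukasiewicz three-valued logic Ł3: ¬Q = ¬I = I
Q ↔ ¬Q = I ↔ I = true  [1 − |½−½|]
Q ↔ (Q ↔ ¬Q) = I ↔ true = I
In K3: ¬Q = ¬I = I
Q ↔ ¬Q = I ↔ I = I
Q ↔ (Q ↔ ¬Q) = I ↔ I = I

I; I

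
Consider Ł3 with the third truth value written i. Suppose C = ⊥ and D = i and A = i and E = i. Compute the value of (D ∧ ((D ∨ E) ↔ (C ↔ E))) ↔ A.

⊤

D ∨ E = i ∨ i = i
C ↔ E = ⊥ ↔ i = i
(D ∨ E) ↔ (C ↔ E) = i ↔ i = ⊤
D ∧ ((D ∨ E) ↔ (C ↔ E)) = i ∧ ⊤ = i
(D ∧ ((D ∨ E) ↔ (C ↔ E))) ↔ A = i ↔ i = ⊤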